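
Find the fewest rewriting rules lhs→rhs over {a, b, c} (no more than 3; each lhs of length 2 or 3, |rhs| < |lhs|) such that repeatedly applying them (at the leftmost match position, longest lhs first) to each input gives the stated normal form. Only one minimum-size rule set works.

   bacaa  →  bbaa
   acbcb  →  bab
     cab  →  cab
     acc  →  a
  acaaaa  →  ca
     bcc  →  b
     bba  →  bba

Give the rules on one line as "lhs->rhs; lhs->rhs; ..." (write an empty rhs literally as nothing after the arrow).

  | bacaa => bbaa
  | acbcb => bbcb => bab
  | cab
  | acc => bc => a

aaa->ca; ac->b; bc->a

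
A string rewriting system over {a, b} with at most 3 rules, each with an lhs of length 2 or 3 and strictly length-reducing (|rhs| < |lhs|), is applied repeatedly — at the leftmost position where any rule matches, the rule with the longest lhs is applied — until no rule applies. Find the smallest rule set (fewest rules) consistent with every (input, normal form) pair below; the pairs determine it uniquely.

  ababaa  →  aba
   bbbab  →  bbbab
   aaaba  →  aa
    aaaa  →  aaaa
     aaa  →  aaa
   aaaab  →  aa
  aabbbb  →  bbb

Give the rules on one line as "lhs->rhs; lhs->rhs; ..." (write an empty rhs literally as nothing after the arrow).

  | ababaa => aba
  | bbbab
  | aaaba => aa
  | aaaa

aab->; baa->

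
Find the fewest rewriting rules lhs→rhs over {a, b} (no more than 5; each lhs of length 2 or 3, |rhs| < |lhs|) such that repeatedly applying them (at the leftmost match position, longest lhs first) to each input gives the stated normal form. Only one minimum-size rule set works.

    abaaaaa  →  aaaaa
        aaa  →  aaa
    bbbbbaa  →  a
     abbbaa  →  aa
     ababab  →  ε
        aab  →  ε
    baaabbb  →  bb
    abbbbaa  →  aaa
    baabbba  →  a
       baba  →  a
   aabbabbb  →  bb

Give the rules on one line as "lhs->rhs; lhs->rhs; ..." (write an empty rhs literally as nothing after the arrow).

aab->; ba->; bab->; bba->a

  | abaaaaa => aaaaa
  | aaa
  | bbbbbaa => bbbaa => baa => a
  | abbbaa => abaa => aa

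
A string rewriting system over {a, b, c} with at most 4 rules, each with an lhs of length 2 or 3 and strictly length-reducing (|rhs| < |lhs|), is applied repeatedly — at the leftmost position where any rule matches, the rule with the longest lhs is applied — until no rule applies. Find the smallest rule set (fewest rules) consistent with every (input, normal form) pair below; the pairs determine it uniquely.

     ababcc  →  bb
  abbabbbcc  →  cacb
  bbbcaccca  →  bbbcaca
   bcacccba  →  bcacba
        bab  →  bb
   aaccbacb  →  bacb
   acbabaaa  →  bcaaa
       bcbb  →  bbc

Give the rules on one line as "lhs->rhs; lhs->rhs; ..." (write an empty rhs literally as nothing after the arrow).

ab->b; abb->ca; cbb->bc; cc->

  | ababcc => babcc => bbcc => bb
  | abbabbbcc => caabbbcc => cacabcc => cacbcc => cacb
  | bbbcaccca => bbbcaca
  | bcacccba => bcacba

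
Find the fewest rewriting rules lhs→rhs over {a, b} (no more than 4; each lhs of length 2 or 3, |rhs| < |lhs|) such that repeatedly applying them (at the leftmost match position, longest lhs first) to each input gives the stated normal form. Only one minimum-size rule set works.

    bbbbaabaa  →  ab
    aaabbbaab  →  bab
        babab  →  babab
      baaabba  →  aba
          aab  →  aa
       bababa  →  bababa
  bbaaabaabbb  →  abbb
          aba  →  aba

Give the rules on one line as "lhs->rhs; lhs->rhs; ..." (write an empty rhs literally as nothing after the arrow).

  | bbbbaabaa => bbabaa => baa => ab
  | aaabbbaab => bbbaab => bab
  | babab
  | baaabba => ababba => aba

aaa->; aab->aa; baa->ab; bba->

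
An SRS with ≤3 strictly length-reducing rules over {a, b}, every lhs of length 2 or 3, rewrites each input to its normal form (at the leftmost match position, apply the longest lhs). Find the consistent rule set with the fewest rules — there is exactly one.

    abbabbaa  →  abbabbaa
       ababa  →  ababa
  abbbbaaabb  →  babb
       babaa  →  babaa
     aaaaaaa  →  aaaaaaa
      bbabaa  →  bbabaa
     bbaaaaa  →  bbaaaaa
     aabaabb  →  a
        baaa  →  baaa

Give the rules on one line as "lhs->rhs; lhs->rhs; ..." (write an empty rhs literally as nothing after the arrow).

aab->b; bbb->a

  | abbabbaa
  | ababa
  | abbbbaaabb => aabaaabb => baaabb => babb
  | babaa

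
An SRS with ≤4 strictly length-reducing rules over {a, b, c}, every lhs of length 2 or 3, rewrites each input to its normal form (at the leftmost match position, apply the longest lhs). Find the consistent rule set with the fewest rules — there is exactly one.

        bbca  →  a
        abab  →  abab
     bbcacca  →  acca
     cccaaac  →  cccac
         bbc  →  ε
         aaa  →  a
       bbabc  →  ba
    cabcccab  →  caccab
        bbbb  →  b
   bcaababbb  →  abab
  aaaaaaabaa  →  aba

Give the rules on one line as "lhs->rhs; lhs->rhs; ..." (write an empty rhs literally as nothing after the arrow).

aa->a; bb->b; bc->

  | bbca => bca => a
  | abab
  | bbcacca => bcacca => acca
  | cccaaac => cccaac => cccac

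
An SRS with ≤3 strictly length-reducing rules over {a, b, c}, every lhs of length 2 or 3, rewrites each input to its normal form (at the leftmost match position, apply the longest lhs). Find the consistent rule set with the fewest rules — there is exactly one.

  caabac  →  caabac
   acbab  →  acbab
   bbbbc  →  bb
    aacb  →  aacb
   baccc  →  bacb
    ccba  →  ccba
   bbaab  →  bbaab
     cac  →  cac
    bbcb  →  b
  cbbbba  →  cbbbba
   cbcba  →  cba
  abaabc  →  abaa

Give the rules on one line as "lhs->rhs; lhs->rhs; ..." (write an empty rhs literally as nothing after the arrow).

bbc->; bc->; ccc->cb

  | caabac
  | acbab
  | bbbbc => bb
  | aacb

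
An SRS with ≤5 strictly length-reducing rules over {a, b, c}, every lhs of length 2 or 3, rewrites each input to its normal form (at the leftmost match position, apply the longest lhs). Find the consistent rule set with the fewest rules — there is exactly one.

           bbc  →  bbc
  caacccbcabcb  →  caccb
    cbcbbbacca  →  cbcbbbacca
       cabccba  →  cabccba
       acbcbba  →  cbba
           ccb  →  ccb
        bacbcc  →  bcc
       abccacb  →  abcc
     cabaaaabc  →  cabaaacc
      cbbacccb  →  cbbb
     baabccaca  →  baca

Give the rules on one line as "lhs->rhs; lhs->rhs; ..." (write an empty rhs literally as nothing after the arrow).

aab->ac; acb->; bca->a; ccc->cb

  | bbc
  | caacccbcabcb => caacbbcabcb => cabcabcb => caabcb => caccb
  | cbcbbbacca
  | cabccba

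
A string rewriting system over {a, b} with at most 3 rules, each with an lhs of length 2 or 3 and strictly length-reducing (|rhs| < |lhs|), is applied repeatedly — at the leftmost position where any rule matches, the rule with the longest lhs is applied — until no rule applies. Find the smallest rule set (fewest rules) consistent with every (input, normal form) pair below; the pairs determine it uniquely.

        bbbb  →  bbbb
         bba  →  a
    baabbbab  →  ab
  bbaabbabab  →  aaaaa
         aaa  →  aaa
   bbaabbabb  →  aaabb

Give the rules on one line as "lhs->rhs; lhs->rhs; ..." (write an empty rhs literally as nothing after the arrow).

baa->b; bab->aa; bba->a

  | bbbb
  | bba => a
  | baabbbab => bbbbab => bbab => ab
  | bbaabbabab => aabbabab => aaabab => aaaaa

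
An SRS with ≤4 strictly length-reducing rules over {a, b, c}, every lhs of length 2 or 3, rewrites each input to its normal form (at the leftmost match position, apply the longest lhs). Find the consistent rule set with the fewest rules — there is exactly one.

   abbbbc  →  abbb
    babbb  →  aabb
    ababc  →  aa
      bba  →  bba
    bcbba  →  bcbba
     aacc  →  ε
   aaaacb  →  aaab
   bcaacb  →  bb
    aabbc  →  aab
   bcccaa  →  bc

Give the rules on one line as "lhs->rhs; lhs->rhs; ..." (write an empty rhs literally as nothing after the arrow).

  | abbbbc => abbb
  | babbb => aabb
  | ababc => aaac => aa
  | bba

ac->; bab->aa; bbc->b; ca->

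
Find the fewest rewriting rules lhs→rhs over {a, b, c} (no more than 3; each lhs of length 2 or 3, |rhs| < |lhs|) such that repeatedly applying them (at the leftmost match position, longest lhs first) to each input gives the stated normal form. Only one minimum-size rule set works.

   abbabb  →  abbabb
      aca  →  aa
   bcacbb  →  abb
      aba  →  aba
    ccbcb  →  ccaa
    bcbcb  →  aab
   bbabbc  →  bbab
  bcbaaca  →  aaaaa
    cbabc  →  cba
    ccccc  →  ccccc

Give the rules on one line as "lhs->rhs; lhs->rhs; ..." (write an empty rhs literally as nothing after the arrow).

  | abbabb
  | aca => aa
  | bcacbb => acbb => abb
  | aba

ac->a; bc->; bcb->aa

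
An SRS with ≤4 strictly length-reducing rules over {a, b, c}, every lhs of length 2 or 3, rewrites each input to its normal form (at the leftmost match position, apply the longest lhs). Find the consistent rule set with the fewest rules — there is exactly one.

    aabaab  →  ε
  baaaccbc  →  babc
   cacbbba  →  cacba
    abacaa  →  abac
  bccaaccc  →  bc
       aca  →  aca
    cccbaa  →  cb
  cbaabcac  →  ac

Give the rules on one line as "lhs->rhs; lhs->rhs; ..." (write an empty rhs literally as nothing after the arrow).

aa->; bb->; cc->

  | aabaab => baab => bb => ε
  | baaaccbc => baccbc => babc
  | cacbbba => cacba
  | abacaa => abac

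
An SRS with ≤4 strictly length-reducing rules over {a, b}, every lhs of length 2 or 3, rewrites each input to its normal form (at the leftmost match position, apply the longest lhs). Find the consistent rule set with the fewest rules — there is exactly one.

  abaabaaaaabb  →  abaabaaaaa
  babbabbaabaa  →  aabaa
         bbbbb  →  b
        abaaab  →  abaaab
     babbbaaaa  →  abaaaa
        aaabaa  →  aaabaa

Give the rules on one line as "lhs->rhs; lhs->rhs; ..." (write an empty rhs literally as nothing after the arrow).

  | abaabaaaaabb => abaabaaaaa
  | babbabbaabaa => abbabbaabaa => abbaabaa => aabaa
  | bbbbb => bbb => b
  | abaaab

bab->ab; bb->; bba->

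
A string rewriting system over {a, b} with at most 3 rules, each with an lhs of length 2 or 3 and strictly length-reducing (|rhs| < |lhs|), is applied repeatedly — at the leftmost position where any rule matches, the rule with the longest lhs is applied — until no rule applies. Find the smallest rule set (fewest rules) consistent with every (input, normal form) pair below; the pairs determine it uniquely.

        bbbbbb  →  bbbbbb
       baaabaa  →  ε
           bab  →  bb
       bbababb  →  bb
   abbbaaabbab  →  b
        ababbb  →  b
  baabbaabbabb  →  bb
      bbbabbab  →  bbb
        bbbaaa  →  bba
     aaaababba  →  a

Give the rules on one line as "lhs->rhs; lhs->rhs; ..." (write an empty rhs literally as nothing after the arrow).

ab->b; abb->aa; baa->

  | bbbbbb
  | baaabaa => abaa => baa => ε
  | bab => bb
  | bbababb => bbbabb => bbbaa => bb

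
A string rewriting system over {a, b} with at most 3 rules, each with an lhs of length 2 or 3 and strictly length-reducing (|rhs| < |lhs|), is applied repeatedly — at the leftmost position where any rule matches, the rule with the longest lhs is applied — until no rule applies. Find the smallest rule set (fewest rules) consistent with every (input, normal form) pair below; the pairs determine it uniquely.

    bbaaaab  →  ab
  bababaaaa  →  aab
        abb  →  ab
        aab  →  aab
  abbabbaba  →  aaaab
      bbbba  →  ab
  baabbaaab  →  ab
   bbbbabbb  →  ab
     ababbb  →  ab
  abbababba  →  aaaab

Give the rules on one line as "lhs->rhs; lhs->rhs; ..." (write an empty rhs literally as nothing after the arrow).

ba->b; bb->b; bba->ab

  | bbaaaab => abaaab => abaab => abab => abb => ab
  | bababaaaa => bbabaaaa => abbaaaa => aabaaa => aabaa => aaba => aab
  | abb => ab
  | aab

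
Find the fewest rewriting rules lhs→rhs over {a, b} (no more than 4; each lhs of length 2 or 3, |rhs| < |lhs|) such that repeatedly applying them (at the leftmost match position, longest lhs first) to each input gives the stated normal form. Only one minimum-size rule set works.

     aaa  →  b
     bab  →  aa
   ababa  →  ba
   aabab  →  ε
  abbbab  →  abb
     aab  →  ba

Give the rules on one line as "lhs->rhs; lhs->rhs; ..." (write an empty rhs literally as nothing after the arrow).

  | aaa => b
  | bab => aa
  | ababa => aaaa => ba
  | aabab => baab => bba => ε

aaa->b; aab->ba; bab->aa; bba->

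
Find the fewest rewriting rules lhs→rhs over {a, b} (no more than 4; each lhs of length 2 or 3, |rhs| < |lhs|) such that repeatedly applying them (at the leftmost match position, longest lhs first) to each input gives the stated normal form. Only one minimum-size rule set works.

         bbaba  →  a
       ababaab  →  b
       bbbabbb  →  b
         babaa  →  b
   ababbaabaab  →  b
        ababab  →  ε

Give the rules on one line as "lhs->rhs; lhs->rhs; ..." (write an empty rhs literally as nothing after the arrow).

  | bbaba => aba => a
  | ababaab => abaab => aab => b
  | bbbabbb => babbb => bbb => b
  | babaa => baa => b

aa->; ab->; bb->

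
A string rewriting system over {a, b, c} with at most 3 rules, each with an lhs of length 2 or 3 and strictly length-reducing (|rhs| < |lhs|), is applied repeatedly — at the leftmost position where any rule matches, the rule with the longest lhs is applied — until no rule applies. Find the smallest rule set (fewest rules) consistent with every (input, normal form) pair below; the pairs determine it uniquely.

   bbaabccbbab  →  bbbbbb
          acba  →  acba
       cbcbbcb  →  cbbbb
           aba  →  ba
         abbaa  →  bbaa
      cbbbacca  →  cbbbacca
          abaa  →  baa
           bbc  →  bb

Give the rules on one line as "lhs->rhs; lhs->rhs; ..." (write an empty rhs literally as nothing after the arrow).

ab->b; bc->b

  | bbaabccbbab => bbabccbbab => bbbccbbab => bbbcbbab => bbbbbab => bbbbbb
  | acba
  | cbcbbcb => cbbbcb => cbbbb
  | aba => ba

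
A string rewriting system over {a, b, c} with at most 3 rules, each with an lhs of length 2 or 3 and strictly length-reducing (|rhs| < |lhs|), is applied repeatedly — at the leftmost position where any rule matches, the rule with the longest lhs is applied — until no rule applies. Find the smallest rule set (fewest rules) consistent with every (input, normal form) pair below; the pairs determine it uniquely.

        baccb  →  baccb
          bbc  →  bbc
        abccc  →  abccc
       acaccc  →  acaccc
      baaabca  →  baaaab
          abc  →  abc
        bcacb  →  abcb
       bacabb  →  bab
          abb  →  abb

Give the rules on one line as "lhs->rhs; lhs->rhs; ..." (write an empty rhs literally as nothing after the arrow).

bca->ab; cab->

  | baccb
  | bbc
  | abccc
  | acaccc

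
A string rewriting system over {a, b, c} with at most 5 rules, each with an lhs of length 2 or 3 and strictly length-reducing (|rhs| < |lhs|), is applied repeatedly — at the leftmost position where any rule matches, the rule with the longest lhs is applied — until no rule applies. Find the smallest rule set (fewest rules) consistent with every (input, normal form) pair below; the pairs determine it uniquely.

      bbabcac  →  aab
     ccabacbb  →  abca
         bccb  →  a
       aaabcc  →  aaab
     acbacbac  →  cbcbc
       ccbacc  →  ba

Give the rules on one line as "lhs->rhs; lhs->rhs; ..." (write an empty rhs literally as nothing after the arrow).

ac->c; acc->a; bb->a; cc->

  | bbabcac => aabcac => aabcc => aab
  | ccabacbb => abacbb => abcbb => abca
  | bccb => bb => a
  | aaabcc => aaab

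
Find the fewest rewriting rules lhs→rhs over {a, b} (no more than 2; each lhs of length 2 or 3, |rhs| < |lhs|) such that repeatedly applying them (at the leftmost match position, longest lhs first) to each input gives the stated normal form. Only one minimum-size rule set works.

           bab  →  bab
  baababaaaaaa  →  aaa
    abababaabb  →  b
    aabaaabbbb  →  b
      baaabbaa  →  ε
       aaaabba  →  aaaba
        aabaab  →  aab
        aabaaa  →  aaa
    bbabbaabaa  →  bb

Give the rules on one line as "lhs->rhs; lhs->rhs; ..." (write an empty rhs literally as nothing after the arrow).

abb->b; baa->

  | bab
  | baababaaaaaa => babaaaaaa => baaaaa => aaa
  | abababaabb => abababb => ababb => abb => b
  | aabaaabbbb => aaabbbb => aabbb => abb => b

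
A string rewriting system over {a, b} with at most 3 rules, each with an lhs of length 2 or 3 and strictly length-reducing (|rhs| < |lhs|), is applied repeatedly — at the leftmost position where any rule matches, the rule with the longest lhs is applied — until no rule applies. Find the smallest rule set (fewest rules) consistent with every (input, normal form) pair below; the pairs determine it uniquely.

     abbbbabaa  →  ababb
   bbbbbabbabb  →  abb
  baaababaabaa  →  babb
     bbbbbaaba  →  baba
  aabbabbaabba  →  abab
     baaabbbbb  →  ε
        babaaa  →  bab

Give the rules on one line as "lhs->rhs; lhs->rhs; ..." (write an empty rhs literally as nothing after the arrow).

  | abbbbabaa => ababaa => ababb
  | bbbbbabbabb => bbabbabb => bbbabb => abb
  | baaababaabaa => bbababaabaa => bbabaabaa => bbaabaa => babaa => babb
  | bbbbbaaba => bbaaba => baba

aa->b; bba->b; bbb->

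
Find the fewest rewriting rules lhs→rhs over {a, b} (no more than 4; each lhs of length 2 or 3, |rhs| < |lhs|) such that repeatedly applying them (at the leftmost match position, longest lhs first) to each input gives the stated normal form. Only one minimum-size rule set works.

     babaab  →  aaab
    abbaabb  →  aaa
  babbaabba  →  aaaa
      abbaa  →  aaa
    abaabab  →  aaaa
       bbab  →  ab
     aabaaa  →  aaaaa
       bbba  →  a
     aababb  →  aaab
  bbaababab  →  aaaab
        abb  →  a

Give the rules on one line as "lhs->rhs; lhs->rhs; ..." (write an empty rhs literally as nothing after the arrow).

  | babaab => aaab
  | abbaabb => aaabb => aaa
  | babbaabba => abaabba => aaabba => aaaa
  | abbaa => aaa

ba->a; bab->a; bb->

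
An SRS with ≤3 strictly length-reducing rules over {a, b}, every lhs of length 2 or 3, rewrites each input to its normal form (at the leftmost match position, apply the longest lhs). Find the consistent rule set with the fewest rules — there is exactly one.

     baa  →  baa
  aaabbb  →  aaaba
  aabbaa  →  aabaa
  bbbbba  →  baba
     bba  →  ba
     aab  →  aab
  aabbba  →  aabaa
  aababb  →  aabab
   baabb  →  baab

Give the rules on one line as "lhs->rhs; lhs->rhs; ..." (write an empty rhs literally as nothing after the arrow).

bb->b; bbb->ba

  | baa
  | aaabbb => aaaba
  | aabbaa => aabaa
  | bbbbba => babba => baba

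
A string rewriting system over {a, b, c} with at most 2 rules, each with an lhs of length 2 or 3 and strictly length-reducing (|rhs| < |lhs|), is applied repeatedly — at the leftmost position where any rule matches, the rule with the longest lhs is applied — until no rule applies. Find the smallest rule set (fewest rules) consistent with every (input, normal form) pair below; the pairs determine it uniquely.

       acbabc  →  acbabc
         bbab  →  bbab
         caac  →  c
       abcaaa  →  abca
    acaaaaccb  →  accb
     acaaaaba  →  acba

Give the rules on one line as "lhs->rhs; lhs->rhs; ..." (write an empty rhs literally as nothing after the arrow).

  | acbabc
  | bbab
  | caac => c
  | abcaaa => abca

aa->; aac->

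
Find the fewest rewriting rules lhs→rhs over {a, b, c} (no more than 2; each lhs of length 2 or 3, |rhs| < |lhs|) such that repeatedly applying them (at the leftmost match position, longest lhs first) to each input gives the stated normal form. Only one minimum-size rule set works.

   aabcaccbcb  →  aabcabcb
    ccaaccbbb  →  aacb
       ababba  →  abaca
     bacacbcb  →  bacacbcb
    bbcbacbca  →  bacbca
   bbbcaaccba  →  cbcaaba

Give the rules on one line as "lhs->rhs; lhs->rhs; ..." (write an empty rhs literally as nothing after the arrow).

  | aabcaccbcb => aabcabcb
  | ccaaccbbb => aaccbbb => aabbb => aacb
  | ababba => abaca
  | bacacbcb

bb->c; cc->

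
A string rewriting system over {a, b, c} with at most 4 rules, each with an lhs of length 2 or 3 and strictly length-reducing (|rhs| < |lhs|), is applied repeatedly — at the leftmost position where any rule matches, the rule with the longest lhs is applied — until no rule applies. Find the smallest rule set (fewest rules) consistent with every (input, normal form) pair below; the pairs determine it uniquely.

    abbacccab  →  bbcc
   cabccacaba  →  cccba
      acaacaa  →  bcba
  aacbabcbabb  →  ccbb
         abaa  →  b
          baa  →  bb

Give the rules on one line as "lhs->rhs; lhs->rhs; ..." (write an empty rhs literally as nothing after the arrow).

  | abbacccab => bacccab => bbccab => bbcc
  | cabccacaba => cccacaba => cccbaba => cccba
  | acaacaa => baacaa => bcaaa => bcba
  | aacbabcbabb => cababcbabb => cabcbabb => ccbabb => ccbb

aa->b; aac->ca; ab->; ac->b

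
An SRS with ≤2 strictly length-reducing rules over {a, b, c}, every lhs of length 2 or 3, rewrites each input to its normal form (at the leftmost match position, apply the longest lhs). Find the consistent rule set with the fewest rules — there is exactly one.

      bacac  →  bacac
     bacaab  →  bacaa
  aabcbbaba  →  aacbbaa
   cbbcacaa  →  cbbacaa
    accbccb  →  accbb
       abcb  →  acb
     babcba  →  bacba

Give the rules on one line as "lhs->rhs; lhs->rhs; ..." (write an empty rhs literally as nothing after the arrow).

ab->a; bc->b

  | bacac
  | bacaab => bacaa
  | aabcbbaba => aacbbaba => aacbbaa
  | cbbcacaa => cbbacaa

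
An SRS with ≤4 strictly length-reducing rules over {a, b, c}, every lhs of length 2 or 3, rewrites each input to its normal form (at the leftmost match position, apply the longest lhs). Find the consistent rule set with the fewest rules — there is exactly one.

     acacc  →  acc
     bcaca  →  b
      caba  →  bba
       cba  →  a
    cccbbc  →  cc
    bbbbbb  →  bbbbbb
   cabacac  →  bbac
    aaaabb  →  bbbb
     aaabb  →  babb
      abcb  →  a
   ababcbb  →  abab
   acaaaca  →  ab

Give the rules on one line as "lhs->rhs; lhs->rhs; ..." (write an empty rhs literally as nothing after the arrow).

  | acacc => abcc => acc
  | bcaca => caca => bca => ca => b
  | caba => bba
  | cba => a

aa->b; bc->c; ca->b; cb->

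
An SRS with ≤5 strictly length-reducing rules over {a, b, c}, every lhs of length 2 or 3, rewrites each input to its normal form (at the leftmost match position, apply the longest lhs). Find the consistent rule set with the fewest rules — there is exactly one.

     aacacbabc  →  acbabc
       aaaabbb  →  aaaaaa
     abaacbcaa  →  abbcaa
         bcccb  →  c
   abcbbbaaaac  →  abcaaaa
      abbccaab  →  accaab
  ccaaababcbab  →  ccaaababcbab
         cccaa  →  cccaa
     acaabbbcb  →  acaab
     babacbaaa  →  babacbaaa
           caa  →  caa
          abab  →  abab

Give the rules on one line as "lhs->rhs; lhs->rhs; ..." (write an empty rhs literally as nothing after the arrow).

aac->; bbb->aa; bcc->cc; ccb->

  | aacacbabc => acbabc
  | aaaabbb => aaaaaa
  | abaacbcaa => abbcaa
  | bcccb => cccb => c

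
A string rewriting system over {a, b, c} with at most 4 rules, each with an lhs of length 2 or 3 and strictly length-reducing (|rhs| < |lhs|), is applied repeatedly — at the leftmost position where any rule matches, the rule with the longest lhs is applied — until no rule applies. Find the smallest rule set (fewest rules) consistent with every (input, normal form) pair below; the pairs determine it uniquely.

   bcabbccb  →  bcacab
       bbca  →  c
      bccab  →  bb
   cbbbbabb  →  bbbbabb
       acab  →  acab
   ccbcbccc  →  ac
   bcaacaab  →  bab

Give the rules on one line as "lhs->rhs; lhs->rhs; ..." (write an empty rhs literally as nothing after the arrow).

  | bcabbccb => bcacacb => bcacab
  | bbca => caa => c
  | bccab => baab => bb
  | cbbbbabb => bbbbabb

aa->; bbc->ca; cb->b; cc->a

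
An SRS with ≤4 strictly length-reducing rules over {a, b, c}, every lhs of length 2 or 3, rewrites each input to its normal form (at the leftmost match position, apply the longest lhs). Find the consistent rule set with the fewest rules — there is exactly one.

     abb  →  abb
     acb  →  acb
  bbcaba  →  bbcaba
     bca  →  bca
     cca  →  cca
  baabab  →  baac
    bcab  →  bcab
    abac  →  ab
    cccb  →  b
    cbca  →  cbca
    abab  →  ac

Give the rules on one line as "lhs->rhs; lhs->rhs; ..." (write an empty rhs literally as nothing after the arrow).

  | abb
  | acb
  | bbcaba
  | bca

bab->c; bac->b; ccc->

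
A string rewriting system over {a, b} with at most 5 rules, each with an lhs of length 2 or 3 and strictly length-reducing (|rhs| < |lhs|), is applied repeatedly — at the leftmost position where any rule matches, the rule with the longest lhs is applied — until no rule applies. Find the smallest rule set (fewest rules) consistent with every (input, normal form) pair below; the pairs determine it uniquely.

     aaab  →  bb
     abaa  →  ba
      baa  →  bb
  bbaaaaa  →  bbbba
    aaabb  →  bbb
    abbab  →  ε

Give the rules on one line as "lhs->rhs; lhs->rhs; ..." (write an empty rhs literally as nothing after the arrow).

aa->b; aab->; ab->a; bab->bb

  | aaab => bab => bb
  | abaa => aaa => ba
  | baa => bb
  | bbaaaaa => bbbaaa => bbbba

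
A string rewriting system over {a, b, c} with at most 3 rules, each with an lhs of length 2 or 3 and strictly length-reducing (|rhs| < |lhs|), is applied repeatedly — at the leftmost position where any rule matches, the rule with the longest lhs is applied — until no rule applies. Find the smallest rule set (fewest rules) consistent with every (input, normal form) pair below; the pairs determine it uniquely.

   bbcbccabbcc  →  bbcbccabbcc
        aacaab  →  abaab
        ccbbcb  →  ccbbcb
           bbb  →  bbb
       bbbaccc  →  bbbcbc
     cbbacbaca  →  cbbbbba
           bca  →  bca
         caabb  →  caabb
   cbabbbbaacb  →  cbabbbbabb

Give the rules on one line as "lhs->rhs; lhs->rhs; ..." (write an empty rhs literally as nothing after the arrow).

  | bbcbccabbcc
  | aacaab => abaab
  | ccbbcb
  | bbb

ac->b; acc->cb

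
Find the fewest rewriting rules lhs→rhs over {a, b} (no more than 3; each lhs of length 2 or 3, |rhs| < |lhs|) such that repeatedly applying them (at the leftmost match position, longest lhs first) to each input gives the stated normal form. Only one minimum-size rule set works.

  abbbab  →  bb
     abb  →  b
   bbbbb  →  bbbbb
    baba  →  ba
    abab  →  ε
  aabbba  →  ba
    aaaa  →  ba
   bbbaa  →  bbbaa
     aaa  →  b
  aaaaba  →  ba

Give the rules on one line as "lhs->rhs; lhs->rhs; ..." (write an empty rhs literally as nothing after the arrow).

  | abbbab => bbab => bb
  | abb => b
  | bbbbb
  | baba => ba

aaa->b; ab->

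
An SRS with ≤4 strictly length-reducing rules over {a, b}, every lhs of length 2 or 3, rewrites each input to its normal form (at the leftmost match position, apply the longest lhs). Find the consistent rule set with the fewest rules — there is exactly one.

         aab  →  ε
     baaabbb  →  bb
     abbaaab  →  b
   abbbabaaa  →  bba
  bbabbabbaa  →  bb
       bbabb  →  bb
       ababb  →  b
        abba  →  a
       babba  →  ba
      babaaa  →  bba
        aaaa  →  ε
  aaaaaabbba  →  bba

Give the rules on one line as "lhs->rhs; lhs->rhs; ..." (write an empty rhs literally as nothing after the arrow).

  | aab => ε
  | baaabbb => babbb => bb
  | abbaaab => aaab => ab => b
  | abbbabaaa => babaaa => bbaaa => bba

aa->; aab->; ab->b; abb->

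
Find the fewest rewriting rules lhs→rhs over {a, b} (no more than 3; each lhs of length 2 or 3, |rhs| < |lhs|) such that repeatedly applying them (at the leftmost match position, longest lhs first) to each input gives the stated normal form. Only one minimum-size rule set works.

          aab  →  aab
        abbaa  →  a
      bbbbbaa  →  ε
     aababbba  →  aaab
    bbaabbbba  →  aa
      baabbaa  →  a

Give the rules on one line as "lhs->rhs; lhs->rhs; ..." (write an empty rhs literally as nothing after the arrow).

  | aab
  | abbaa => aba => a
  | bbbbbaa => bbaa => ba => ε
  | aababbba => aaabba => aaab

ba->; bab->a; bbb->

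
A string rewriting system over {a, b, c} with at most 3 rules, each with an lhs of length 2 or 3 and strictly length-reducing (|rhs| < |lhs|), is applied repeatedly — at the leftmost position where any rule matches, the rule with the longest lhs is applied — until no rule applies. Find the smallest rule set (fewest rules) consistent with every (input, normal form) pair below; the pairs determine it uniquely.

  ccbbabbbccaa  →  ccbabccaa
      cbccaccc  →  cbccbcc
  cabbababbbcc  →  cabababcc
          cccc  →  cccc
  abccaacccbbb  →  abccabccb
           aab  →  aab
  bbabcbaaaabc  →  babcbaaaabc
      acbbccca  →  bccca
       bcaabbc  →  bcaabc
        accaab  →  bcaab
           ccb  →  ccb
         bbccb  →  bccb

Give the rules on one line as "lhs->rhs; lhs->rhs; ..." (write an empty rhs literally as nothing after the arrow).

  | ccbbabbbccaa => ccbabbbccaa => ccbabbccaa => ccbabccaa
  | cbccaccc => cbccbcc
  | cabbababbbcc => cabababbbcc => cabababbcc => cabababcc
  | cccc

ac->b; bb->b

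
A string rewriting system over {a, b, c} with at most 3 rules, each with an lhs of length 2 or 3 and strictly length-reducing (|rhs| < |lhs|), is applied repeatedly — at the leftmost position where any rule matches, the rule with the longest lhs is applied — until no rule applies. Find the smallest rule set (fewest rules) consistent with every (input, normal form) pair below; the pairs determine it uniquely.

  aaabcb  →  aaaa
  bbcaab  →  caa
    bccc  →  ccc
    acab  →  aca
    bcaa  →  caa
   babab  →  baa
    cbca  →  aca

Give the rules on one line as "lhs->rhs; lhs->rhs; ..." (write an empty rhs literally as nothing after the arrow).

  | aaabcb => aaacb => aaaa
  | bbcaab => bcaab => caab => caa
  | bccc => ccc
  | acab => aca

ab->a; bc->c; cb->a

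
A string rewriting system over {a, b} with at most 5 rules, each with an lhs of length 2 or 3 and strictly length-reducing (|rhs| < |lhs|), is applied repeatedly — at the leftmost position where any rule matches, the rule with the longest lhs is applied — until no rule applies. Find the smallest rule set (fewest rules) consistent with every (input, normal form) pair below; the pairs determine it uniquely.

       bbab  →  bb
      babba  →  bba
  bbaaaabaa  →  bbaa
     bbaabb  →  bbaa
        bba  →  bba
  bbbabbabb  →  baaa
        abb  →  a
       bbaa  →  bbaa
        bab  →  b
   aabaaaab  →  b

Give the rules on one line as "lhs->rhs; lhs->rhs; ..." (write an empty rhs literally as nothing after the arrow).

  | bbab => bb
  | babba => bba
  | bbaaaabaa => bbaaabaa => bbaabaa => bbabaa => bbaa
  | bbaabb => bbaa

ab->b; abb->a; bab->b; bbb->ba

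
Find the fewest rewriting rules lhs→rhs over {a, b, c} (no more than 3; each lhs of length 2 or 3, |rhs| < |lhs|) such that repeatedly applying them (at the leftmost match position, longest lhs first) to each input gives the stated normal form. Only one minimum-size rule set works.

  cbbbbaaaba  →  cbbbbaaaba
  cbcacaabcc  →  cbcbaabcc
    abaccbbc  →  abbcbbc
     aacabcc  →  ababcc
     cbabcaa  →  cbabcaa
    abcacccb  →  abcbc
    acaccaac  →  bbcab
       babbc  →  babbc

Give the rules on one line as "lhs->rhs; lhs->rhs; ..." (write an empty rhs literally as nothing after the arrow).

  | cbbbbaaaba
  | cbcacaabcc => cbcbaabcc
  | abaccbbc => abbcbbc
  | aacabcc => ababcc

ac->b; ccb->c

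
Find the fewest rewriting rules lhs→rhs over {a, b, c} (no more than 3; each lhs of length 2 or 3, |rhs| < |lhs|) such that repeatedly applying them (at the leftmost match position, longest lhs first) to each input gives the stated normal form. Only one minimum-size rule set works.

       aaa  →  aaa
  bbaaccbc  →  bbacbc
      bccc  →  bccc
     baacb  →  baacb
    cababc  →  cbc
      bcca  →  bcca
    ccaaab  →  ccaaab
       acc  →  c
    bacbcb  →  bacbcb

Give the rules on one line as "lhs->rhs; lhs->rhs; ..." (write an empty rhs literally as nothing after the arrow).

aba->; acc->c

  | aaa
  | bbaaccbc => bbacbc
  | bccc
  | baacb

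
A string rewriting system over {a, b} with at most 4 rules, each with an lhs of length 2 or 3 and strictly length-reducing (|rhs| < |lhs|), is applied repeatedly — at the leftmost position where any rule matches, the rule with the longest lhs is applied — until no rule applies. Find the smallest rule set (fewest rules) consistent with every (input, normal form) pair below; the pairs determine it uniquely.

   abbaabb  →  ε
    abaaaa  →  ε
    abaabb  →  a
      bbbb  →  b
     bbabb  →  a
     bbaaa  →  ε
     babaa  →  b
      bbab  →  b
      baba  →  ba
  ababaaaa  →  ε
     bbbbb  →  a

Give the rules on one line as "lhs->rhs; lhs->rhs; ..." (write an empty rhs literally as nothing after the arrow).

aa->; ab->; bb->a

  | abbaabb => baabb => bbb => ab => ε
  | abaaaa => aaaa => aa => ε
  | abaabb => aabb => bb => a
  | bbbb => abb => b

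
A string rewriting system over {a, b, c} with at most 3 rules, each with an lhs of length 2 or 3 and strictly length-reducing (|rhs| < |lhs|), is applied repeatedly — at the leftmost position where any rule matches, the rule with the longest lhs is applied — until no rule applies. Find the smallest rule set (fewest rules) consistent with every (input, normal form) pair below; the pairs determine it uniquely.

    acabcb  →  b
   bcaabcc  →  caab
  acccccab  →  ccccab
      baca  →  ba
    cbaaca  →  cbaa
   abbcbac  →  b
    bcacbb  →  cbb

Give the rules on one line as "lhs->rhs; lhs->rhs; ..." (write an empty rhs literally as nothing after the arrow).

  | acabcb => abcb => acb => b
  | bcaabcc => caabcc => caab
  | acccccab => ccccab
  | baca => ba

ac->; bc->c; bcc->b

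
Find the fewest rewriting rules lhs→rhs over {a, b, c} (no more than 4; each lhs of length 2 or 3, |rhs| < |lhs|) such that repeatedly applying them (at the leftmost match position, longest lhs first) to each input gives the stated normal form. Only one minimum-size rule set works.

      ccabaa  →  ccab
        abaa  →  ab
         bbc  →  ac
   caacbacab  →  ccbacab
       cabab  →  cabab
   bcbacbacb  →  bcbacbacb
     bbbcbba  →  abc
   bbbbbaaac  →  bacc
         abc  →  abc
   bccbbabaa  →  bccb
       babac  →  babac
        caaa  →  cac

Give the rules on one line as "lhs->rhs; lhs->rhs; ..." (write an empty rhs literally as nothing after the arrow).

aa->; aaa->ac; bb->a

  | ccabaa => ccab
  | abaa => ab
  | bbc => ac
  | caacbacab => ccbacab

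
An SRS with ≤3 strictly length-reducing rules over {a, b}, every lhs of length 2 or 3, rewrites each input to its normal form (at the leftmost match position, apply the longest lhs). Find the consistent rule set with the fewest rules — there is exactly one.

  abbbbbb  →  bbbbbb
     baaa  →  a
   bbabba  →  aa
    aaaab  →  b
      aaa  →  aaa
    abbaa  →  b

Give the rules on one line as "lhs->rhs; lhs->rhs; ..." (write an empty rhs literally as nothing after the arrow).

ab->b; baa->; bab->a

  | abbbbbb => bbbbbb
  | baaa => a
  | bbabba => baba => aa
  | aaaab => aaab => aab => ab => b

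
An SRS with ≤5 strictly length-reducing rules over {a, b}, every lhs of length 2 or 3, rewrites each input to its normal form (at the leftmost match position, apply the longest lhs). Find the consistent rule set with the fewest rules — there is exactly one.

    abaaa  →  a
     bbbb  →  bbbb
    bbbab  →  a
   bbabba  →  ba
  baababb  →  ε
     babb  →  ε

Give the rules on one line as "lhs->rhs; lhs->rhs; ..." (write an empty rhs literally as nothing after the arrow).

  | abaaa => aaa => aa => a
  | bbbb
  | bbbab => bbaa => bab => aa => a
  | bbabba => baaba => abba => ba

aa->a; ab->; baa->ab; bab->aa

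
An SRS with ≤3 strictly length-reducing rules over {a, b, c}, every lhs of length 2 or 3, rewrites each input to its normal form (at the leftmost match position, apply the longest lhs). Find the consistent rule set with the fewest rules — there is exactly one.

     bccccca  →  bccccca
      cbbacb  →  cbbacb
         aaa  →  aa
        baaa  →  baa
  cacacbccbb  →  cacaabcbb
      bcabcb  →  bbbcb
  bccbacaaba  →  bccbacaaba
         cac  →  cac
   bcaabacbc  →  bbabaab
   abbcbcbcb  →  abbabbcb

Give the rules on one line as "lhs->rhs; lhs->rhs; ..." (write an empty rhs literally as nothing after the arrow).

  | bccccca
  | cbbacb
  | aaa => aa
  | baaa => baa

aaa->aa; bca->bb; cbc->ab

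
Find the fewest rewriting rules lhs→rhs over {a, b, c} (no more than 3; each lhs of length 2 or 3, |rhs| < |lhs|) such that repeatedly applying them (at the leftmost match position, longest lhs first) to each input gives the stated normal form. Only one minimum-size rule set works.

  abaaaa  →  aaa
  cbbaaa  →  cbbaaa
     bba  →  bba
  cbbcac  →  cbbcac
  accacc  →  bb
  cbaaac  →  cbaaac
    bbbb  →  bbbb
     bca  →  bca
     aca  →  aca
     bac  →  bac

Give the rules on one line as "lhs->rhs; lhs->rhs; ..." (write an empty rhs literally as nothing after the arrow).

  | abaaaa => aaa
  | cbbaaa
  | bba
  | cbbcac

aba->; acc->b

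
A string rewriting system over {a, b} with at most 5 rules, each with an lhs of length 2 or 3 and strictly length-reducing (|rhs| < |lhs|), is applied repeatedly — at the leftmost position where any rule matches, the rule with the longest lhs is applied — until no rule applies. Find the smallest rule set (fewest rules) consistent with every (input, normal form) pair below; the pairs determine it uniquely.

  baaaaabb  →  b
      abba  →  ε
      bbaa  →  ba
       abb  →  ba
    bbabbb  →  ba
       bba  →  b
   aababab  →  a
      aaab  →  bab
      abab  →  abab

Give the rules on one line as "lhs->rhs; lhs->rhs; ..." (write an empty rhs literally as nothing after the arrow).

  | baaaaabb => aaabb => babb => bba => aa => b
  | abba => baa => ε
  | bbaa => aaa => ba
  | abb => ba

aa->b; abb->ba; baa->; bb->a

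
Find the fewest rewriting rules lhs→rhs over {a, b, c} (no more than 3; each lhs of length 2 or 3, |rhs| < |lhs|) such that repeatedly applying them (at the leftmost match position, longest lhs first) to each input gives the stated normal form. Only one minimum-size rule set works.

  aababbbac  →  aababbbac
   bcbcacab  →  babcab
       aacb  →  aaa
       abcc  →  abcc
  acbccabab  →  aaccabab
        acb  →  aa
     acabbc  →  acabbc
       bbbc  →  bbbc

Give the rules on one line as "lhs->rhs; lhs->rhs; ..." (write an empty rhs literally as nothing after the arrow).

  | aababbbac
  | bcbcacab => bacacab => babcab
  | aacb => aaa
  | abcc

cac->bc; cb->a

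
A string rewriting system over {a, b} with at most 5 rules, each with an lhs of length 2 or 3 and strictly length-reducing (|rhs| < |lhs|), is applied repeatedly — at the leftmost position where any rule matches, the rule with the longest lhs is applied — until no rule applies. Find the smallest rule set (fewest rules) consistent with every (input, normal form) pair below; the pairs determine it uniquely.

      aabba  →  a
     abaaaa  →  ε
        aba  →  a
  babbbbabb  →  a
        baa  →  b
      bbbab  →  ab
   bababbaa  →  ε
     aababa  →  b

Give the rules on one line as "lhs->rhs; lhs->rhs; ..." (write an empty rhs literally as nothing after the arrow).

  | aabba => bbba => aba => a
  | abaaaa => aaaaa => baaa => aaa => ba => ε
  | aba => a
  | babbbbabb => bbbbabb => abbabb => aaabb => babb => bb => a

aa->b; ba->; baa->aa; bb->a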